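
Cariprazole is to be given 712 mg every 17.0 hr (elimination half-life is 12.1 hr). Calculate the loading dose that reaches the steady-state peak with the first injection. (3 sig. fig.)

1140 mg

k = ln 2 / 12.1 = 0.05728 hr⁻¹
Accumulation ratio R = 1 / (1 − e^(−kτ)) = 1 / (1 − e^(−0.05728×17.0)) = 1 / (1 − 0.3776) = 1.607
Loading dose = maintenance dose × R = 712 × 1.607 ≈ 1140 mg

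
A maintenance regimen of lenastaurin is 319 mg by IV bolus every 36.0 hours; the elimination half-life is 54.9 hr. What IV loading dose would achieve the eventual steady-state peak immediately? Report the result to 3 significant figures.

873 mg

k = ln 2 / 54.9 = 0.01263 hr⁻¹
Accumulation ratio R = 1 / (1 − e^(−kτ)) = 1 / (1 − e^(−0.01263×36.0)) = 1 / (1 − 0.6348) = 2.738
Loading dose = maintenance dose × R = 319 × 2.738 ≈ 873 mg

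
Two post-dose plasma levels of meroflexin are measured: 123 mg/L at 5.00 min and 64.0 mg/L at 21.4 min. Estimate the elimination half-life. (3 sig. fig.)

k = ln(C₁/C₂) / (t₂ − t₁) = ln(123/64.0) / (21.4 − 5.00)
  = 0.6533 / 16.40 = 0.03984 min⁻¹
t½ = ln 2 / k = ln 2 / 0.03984 ≈ 17.4 minutes

17.4 minutes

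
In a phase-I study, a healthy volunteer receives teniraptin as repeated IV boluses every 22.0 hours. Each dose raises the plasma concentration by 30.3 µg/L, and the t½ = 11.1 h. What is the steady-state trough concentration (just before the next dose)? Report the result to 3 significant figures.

10.3 µg/L

k = ln 2 / 11.1 = 0.06245 h⁻¹
Fraction remaining after one interval: e^(−kτ) = e^(−0.06245 × 22.0) = 0.2531
R = 1 / (1 − 0.2531) = 1.339
Css,max = 30.3 × 1.339 = 40.57 µg/L
Css,min = Css,max × e^(−kτ) = 40.57 × 0.2531 ≈ 10.3 µg/L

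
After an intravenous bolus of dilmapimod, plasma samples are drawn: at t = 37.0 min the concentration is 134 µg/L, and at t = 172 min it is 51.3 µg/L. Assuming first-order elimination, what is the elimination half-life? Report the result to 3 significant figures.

97.5 minutes

k = ln(C₁/C₂) / (t₂ − t₁) = ln(134/51.3) / (172 − 37.0)
  = 0.9601 / 135.0 = 0.007112 min⁻¹
t½ = ln 2 / k = ln 2 / 0.007112 ≈ 97.5 minutes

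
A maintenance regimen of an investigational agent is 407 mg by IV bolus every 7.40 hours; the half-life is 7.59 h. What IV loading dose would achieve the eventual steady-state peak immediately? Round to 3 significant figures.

k = ln 2 / 7.59 = 0.09132 h⁻¹
Accumulation ratio R = 1 / (1 − e^(−kτ)) = 1 / (1 − e^(−0.09132×7.40)) = 1 / (1 − 0.5088) = 2.036
Loading dose = maintenance dose × R = 407 × 2.036 ≈ 829 mg

829 mg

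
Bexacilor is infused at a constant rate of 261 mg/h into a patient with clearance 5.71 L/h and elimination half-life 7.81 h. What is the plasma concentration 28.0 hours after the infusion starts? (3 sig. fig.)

41.9 µg/mL

Css = rate / CL = 261 / 5.71 = 45.71 µg/mL
k = ln 2 / 7.81 = 0.08875 h⁻¹
C(t) = Css (1 − e^(−kt)) = 45.71 × (1 − e^(−2.485)) = 45.71 × 0.9167 ≈ 41.9 µg/mL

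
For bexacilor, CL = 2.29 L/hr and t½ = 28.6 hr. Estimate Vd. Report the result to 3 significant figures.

k = ln 2 / t½ = ln 2 / 28.6 = 0.02424 hr⁻¹
V = CL / k = 2.29 / 0.02424 ≈ 94.5 L

94.5 L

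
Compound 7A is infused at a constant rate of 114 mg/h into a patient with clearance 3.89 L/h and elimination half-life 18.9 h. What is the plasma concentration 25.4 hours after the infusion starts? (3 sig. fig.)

Css = rate / CL = 114 / 3.89 = 29.31 µg/mL
k = ln 2 / 18.9 = 0.03667 h⁻¹
C(t) = Css (1 − e^(−kt)) = 29.31 × (1 − e^(−0.9315)) = 29.31 × 0.6060 ≈ 17.8 µg/mL

17.8 µg/mL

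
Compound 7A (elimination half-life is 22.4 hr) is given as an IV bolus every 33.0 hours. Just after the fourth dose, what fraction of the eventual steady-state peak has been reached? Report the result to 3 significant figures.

0.983

k = ln 2 / 22.4 = 0.03094 hr⁻¹
f_n = 1 − e^(−nkτ) = 1 − e^(−4 × 0.03094 × 33.0) = 1 − e^(−4.085) = 1 − 0.01683 ≈ 0.983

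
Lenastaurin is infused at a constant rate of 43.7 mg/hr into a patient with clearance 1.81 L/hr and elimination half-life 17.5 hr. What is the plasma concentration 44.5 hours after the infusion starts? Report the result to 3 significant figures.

Css = rate / CL = 43.7 / 1.81 = 24.14 mg/L
k = ln 2 / 17.5 = 0.03961 hr⁻¹
C(t) = Css (1 − e^(−kt)) = 24.14 × (1 − e^(−1.763)) = 24.14 × 0.8284 ≈ 20.0 mg/L

20.0 mg/L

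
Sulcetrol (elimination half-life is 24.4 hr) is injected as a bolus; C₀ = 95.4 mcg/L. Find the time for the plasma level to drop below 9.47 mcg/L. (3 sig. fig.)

81.3 hours

k = ln 2 / 24.4 = 0.02841 hr⁻¹
C(t) = C₀ e^(−kt)  ⇒  t = ln(C₀/C) / k
t = ln(95.4/9.47) / 0.02841 = 2.310 / 0.02841 ≈ 81.3 hours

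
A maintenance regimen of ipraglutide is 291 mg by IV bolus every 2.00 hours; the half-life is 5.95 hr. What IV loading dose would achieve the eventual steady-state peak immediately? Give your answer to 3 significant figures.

1400 mg

k = ln 2 / 5.95 = 0.1165 hr⁻¹
Accumulation ratio R = 1 / (1 − e^(−kτ)) = 1 / (1 − e^(−0.1165×2.00)) = 1 / (1 − 0.7922) = 4.811
Loading dose = maintenance dose × R = 291 × 4.811 ≈ 1400 mg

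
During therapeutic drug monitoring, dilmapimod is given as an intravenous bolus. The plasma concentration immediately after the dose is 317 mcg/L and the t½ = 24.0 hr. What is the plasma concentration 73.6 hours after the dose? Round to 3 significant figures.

37.8 mcg/L

k = ln 2 / 24.0 = 0.02888 hr⁻¹
73.6 hr is 3.067 half-lives, so C = 317 × (1/2)^3.067 = 317 × 0.1194 ≈ 37.8 mcg/L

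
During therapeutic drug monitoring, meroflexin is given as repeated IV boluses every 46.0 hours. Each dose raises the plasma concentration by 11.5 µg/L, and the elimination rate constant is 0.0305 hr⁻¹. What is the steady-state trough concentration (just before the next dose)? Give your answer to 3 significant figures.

Fraction remaining after one interval: e^(−kτ) = e^(−0.03050 × 46.0) = 0.2459
R = 1 / (1 − 0.2459) = 1.326
Css,max = 11.5 × 1.326 = 15.25 µg/L
Css,min = Css,max × e^(−kτ) = 15.25 × 0.2459 ≈ 3.75 µg/L

3.75 µg/L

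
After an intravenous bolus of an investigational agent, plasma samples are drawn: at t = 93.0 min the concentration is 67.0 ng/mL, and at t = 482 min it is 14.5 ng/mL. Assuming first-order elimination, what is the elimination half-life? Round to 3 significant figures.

176 minutes

k = ln(C₁/C₂) / (t₂ − t₁) = ln(67.0/14.5) / (482 − 93.0)
  = 1.531 / 389.0 = 0.003935 min⁻¹
t½ = ln 2 / k = ln 2 / 0.003935 ≈ 176 minutes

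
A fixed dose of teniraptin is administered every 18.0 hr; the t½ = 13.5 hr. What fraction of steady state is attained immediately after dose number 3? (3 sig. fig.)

0.938

k = ln 2 / 13.5 = 0.05134 hr⁻¹
f_n = 1 − e^(−nkτ) = 1 − e^(−3 × 0.05134 × 18.0) = 1 − e^(−2.773) = 1 − 0.06250 ≈ 0.938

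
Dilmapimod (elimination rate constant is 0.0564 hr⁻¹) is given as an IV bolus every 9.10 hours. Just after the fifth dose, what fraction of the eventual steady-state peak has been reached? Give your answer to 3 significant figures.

f_n = 1 − e^(−nkτ) = 1 − e^(−5 × 0.05640 × 9.10) = 1 − e^(−2.566) = 1 − 0.07683 ≈ 0.923

0.923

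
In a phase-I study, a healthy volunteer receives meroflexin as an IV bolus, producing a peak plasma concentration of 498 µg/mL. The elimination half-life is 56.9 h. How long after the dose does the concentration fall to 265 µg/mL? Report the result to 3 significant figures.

51.8 hours

k = ln 2 / 56.9 = 0.01218 h⁻¹
C(t) = C₀ e^(−kt)  ⇒  t = ln(C₀/C) / k
t = ln(498/265) / 0.01218 = 0.6309 / 0.01218 ≈ 51.8 hours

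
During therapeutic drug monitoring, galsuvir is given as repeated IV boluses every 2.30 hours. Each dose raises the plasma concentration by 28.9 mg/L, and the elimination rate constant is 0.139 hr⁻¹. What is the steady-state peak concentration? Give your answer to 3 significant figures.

Fraction remaining after one interval: e^(−kτ) = e^(−0.1390 × 2.30) = 0.7264
R = 1 / (1 − 0.7264) = 3.655
Css,max = 28.9 × 3.655 ≈ 106 mg/L

106 mg/L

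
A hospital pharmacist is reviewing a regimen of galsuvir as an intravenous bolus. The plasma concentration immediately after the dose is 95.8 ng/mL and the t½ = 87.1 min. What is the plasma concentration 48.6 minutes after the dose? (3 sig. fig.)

k = ln 2 / 87.1 = 0.007958 min⁻¹
C(t) = C₀ e^(−kt) = 95.8 × e^(−0.007958 × 48.6) = 95.8 × e^(−0.3868) = 95.8 × 0.6793 ≈ 65.1 ng/mL

65.1 ng/mL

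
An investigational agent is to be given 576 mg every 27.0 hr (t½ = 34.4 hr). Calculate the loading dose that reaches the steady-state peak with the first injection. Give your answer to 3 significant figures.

k = ln 2 / 34.4 = 0.02015 hr⁻¹
Accumulation ratio R = 1 / (1 − e^(−kτ)) = 1 / (1 − e^(−0.02015×27.0)) = 1 / (1 − 0.5804) = 2.383
Loading dose = maintenance dose × R = 576 × 2.383 ≈ 1370 mg

1370 mg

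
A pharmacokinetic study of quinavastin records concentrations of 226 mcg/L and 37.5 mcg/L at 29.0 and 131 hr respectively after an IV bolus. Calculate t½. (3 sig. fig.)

k = ln(C₁/C₂) / (t₂ − t₁) = ln(226/37.5) / (131 − 29.0)
  = 1.796 / 102.0 = 0.01761 hr⁻¹
t½ = ln 2 / k = ln 2 / 0.01761 ≈ 39.4 hours

39.4 hours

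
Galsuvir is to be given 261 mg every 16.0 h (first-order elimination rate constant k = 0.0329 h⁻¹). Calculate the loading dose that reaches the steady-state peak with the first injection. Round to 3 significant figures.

638 mg

Accumulation ratio R = 1 / (1 − e^(−kτ)) = 1 / (1 − e^(−0.03290×16.0)) = 1 / (1 − 0.5907) = 2.443
Loading dose = maintenance dose × R = 261 × 2.443 ≈ 638 mg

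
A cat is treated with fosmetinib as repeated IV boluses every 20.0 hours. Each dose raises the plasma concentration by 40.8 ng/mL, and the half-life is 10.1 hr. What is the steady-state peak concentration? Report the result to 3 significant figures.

54.7 ng/mL

k = ln 2 / 10.1 = 0.06863 hr⁻¹
Fraction remaining after one interval: e^(−kτ) = e^(−0.06863 × 20.0) = 0.2535
R = 1 / (1 − 0.2535) = 1.340
Css,max = 40.8 × 1.340 ≈ 54.7 ng/mL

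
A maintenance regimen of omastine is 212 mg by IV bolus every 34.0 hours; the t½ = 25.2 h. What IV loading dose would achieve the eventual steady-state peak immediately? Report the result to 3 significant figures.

k = ln 2 / 25.2 = 0.02751 h⁻¹
Accumulation ratio R = 1 / (1 − e^(−kτ)) = 1 / (1 − e^(−0.02751×34.0)) = 1 / (1 − 0.3925) = 1.646
Loading dose = maintenance dose × R = 212 × 1.646 ≈ 349 mg

349 mg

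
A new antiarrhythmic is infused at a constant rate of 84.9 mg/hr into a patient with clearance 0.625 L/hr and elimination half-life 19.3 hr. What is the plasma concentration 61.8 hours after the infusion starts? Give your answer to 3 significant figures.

Css = rate / CL = 84.9 / 0.625 = 135.8 µg/mL
k = ln 2 / 19.3 = 0.03591 hr⁻¹
C(t) = Css (1 − e^(−kt)) = 135.8 × (1 − e^(−2.220)) = 135.8 × 0.8913 ≈ 121 µg/mL

121 µg/mL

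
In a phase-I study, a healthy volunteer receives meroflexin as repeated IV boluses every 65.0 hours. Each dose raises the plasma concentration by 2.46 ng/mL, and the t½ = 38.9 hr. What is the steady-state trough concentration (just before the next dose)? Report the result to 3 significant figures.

k = ln 2 / 38.9 = 0.01782 hr⁻¹
Fraction remaining after one interval: e^(−kτ) = e^(−0.01782 × 65.0) = 0.3140
R = 1 / (1 − 0.3140) = 1.458
Css,max = 2.46 × 1.458 = 3.586 ng/mL
Css,min = Css,max × e^(−kτ) = 3.586 × 0.3140 ≈ 1.13 ng/mL

1.13 ng/mL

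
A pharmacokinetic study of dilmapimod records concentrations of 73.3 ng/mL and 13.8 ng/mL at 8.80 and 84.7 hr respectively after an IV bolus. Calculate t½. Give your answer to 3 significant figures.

k = ln(C₁/C₂) / (t₂ − t₁) = ln(73.3/13.8) / (84.7 − 8.80)
  = 1.670 / 75.90 = 0.02200 hr⁻¹
t½ = ln 2 / k = ln 2 / 0.02200 ≈ 31.5 hours

31.5 hours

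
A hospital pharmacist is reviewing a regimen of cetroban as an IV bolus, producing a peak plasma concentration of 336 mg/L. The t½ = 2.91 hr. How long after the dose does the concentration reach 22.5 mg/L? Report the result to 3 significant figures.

11.4 hours

k = ln 2 / 2.91 = 0.2382 hr⁻¹
C(t) = C₀ e^(−kt)  ⇒  t = ln(C₀/C) / k
t = ln(336/22.5) / 0.2382 = 2.704 / 0.2382 ≈ 11.4 hours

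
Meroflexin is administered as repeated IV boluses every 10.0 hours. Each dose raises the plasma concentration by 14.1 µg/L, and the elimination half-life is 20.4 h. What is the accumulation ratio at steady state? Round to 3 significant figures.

k = ln 2 / 20.4 = 0.03398 h⁻¹
Fraction remaining after one interval: e^(−kτ) = e^(−0.03398 × 10.0) = 0.7119
R = 1 / (1 − 0.7119) = 1 / 0.2881 ≈ 3.47

3.47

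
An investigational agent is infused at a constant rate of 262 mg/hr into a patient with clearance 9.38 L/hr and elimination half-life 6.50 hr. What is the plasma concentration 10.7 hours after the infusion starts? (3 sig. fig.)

19.0 mg/L

Css = rate / CL = 262 / 9.38 = 27.93 mg/L
k = ln 2 / 6.50 = 0.1066 hr⁻¹
C(t) = Css (1 − e^(−kt)) = 27.93 × (1 − e^(−1.141)) = 27.93 × 0.6805 ≈ 19.0 mg/L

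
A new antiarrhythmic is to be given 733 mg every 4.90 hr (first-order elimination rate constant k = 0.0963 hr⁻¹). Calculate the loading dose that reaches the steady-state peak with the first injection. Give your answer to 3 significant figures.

Accumulation ratio R = 1 / (1 − e^(−kτ)) = 1 / (1 − e^(−0.09630×4.90)) = 1 / (1 − 0.6238) = 2.658
Loading dose = maintenance dose × R = 733 × 2.658 ≈ 1950 mg

1950 mg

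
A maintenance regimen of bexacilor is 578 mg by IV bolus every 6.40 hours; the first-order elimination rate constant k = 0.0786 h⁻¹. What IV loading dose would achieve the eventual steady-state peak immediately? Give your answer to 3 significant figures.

Accumulation ratio R = 1 / (1 − e^(−kτ)) = 1 / (1 − e^(−0.07860×6.40)) = 1 / (1 − 0.6047) = 2.530
Loading dose = maintenance dose × R = 578 × 2.530 ≈ 1460 mg

1460 mg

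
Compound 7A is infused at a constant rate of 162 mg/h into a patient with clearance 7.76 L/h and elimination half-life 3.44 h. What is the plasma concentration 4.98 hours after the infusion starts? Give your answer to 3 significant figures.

Css = rate / CL = 162 / 7.76 = 20.88 mg/L
k = ln 2 / 3.44 = 0.2015 h⁻¹
C(t) = Css (1 − e^(−kt)) = 20.88 × (1 − e^(−1.003)) = 20.88 × 0.6334 ≈ 13.2 mg/L

13.2 mg/L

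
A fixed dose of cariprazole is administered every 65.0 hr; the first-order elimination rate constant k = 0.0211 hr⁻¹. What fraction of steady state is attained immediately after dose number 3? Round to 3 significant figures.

f_n = 1 − e^(−nkτ) = 1 − e^(−3 × 0.02110 × 65.0) = 1 − e^(−4.114) = 1 − 0.01633 ≈ 0.984

0.984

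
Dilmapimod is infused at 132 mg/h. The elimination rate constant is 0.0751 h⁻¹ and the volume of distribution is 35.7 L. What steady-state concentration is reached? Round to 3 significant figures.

49.2 mg/L

CL = k · V = 0.0751 × 35.7 = 2.681 L/h
Css = rate / CL = 132 / 2.681 ≈ 49.2 mg/L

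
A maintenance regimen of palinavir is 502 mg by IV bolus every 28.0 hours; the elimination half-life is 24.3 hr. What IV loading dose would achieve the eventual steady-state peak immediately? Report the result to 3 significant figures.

913 mg

k = ln 2 / 24.3 = 0.02852 hr⁻¹
Accumulation ratio R = 1 / (1 − e^(−kτ)) = 1 / (1 − e^(−0.02852×28.0)) = 1 / (1 − 0.4499) = 1.818
Loading dose = maintenance dose × R = 502 × 1.818 ≈ 913 mg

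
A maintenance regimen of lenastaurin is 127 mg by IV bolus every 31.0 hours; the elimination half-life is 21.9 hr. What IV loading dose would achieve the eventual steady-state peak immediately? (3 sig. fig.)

k = ln 2 / 21.9 = 0.03165 hr⁻¹
Accumulation ratio R = 1 / (1 − e^(−kτ)) = 1 / (1 − e^(−0.03165×31.0)) = 1 / (1 − 0.3749) = 1.600
Loading dose = maintenance dose × R = 127 × 1.600 ≈ 203 mg

203 mg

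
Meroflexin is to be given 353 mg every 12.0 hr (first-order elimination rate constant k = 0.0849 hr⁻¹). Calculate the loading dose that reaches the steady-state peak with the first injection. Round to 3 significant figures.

552 mg

Accumulation ratio R = 1 / (1 − e^(−kτ)) = 1 / (1 − e^(−0.08490×12.0)) = 1 / (1 − 0.3610) = 1.565
Loading dose = maintenance dose × R = 353 × 1.565 ≈ 552 mg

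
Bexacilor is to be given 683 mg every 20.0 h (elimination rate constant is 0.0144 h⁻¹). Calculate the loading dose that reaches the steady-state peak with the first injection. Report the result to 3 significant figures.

2730 mg

Accumulation ratio R = 1 / (1 − e^(−kτ)) = 1 / (1 − e^(−0.01440×20.0)) = 1 / (1 − 0.7498) = 3.996
Loading dose = maintenance dose × R = 683 × 3.996 ≈ 2730 mg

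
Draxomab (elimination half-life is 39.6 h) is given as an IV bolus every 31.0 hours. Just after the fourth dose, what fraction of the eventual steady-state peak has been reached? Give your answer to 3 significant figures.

k = ln 2 / 39.6 = 0.01750 h⁻¹
f_n = 1 − e^(−nkτ) = 1 − e^(−4 × 0.01750 × 31.0) = 1 − e^(−2.170) = 1 − 0.1141 ≈ 0.886

0.886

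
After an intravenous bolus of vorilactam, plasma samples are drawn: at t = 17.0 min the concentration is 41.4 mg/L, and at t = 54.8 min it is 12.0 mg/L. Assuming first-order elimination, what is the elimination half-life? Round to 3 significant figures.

k = ln(C₁/C₂) / (t₂ − t₁) = ln(41.4/12.0) / (54.8 − 17.0)
  = 1.238 / 37.80 = 0.03276 min⁻¹
t½ = ln 2 / k = ln 2 / 0.03276 ≈ 21.2 minutes

21.2 minutes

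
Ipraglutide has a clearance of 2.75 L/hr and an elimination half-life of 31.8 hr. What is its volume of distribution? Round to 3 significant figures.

k = ln 2 / t½ = ln 2 / 31.8 = 0.02180 hr⁻¹
V = CL / k = 2.75 / 0.02180 ≈ 126 L

126 L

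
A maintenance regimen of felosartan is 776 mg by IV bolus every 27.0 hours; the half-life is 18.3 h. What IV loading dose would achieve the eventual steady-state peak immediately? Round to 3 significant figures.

1210 mg

k = ln 2 / 18.3 = 0.03788 h⁻¹
Accumulation ratio R = 1 / (1 − e^(−kτ)) = 1 / (1 − e^(−0.03788×27.0)) = 1 / (1 − 0.3596) = 1.562
Loading dose = maintenance dose × R = 776 × 1.562 ≈ 1210 mg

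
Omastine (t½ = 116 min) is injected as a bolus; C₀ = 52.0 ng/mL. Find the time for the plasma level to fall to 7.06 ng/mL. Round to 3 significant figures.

334 minutes

k = ln 2 / 116 = 0.005975 min⁻¹
C(t) = C₀ e^(−kt)  ⇒  t = ln(C₀/C) / k
t = ln(52.0/7.06) / 0.005975 = 1.997 / 0.005975 ≈ 334 minutes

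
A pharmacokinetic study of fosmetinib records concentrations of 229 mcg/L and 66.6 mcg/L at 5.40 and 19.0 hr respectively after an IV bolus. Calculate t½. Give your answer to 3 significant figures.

7.63 hours

k = ln(C₁/C₂) / (t₂ − t₁) = ln(229/66.6) / (19.0 − 5.40)
  = 1.235 / 13.60 = 0.09081 hr⁻¹
t½ = ln 2 / k = ln 2 / 0.09081 ≈ 7.63 hours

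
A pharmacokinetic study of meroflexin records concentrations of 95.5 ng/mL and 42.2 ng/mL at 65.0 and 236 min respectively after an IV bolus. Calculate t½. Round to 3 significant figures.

145 minutes

k = ln(C₁/C₂) / (t₂ − t₁) = ln(95.5/42.2) / (236 − 65.0)
  = 0.8167 / 171.0 = 0.004776 min⁻¹
t½ = ln 2 / k = ln 2 / 0.004776 ≈ 145 minutes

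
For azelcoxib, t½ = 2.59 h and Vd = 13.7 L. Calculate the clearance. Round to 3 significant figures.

3.67 L/h

k = ln 2 / t½ = ln 2 / 2.59 = 0.2676 h⁻¹
CL = k · V = 0.2676 × 13.7 ≈ 3.67 L/h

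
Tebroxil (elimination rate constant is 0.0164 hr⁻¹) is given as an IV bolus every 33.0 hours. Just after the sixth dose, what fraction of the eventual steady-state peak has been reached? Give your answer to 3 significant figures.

f_n = 1 − e^(−nkτ) = 1 − e^(−6 × 0.01640 × 33.0) = 1 − e^(−3.247) = 1 − 0.03888 ≈ 0.961

0.961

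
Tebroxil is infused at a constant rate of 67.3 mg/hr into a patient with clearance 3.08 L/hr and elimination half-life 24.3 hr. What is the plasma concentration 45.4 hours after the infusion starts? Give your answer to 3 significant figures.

Css = rate / CL = 67.3 / 3.08 = 21.85 µg/mL
k = ln 2 / 24.3 = 0.02852 hr⁻¹
C(t) = Css (1 − e^(−kt)) = 21.85 × (1 − e^(−1.295)) = 21.85 × 0.7261 ≈ 15.9 µg/mL

15.9 µg/mL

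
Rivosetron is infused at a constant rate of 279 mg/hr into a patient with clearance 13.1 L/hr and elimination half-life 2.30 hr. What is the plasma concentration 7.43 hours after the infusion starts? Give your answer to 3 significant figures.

Css = rate / CL = 279 / 13.1 = 21.30 µg/mL
k = ln 2 / 2.30 = 0.3014 hr⁻¹
C(t) = Css (1 − e^(−kt)) = 21.30 × (1 − e^(−2.239)) = 21.30 × 0.8935 ≈ 19.0 µg/mL

19.0 µg/mL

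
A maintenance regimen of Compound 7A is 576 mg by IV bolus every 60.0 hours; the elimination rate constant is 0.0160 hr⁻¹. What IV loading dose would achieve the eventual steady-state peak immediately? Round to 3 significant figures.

933 mg

Accumulation ratio R = 1 / (1 − e^(−kτ)) = 1 / (1 − e^(−0.01600×60.0)) = 1 / (1 − 0.3829) = 1.620
Loading dose = maintenance dose × R = 576 × 1.620 ≈ 933 mg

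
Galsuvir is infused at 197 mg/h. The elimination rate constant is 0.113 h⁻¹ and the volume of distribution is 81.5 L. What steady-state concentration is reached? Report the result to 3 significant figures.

CL = k · V = 0.113 × 81.5 = 9.210 L/h
Css = rate / CL = 197 / 9.210 ≈ 21.4 µg/mL

21.4 µg/mL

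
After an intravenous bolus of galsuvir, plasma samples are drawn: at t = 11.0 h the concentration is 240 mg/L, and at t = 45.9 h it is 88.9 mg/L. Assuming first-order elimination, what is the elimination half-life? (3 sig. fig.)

k = ln(C₁/C₂) / (t₂ − t₁) = ln(240/88.9) / (45.9 − 11.0)
  = 0.9931 / 34.90 = 0.02846 h⁻¹
t½ = ln 2 / k = ln 2 / 0.02846 ≈ 24.4 hours

24.4 hours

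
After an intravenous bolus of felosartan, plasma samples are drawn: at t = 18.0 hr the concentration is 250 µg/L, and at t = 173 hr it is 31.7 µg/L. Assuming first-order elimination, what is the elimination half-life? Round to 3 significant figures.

52.0 hours

k = ln(C₁/C₂) / (t₂ − t₁) = ln(250/31.7) / (173 − 18.0)
  = 2.065 / 155.0 = 0.01332 hr⁻¹
t½ = ln 2 / k = ln 2 / 0.01332 ≈ 52.0 hours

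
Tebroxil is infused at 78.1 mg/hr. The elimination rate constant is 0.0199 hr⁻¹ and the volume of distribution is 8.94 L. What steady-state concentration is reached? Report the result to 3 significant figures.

CL = k · V = 0.0199 × 8.94 = 0.1779 L/hr
Css = rate / CL = 78.1 / 0.1779 ≈ 439 mg/L

439 mg/L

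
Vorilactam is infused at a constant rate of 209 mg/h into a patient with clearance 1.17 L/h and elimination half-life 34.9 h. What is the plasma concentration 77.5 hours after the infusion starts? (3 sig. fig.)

Css = rate / CL = 209 / 1.17 = 178.6 mg/L
k = ln 2 / 34.9 = 0.01986 h⁻¹
C(t) = Css (1 − e^(−kt)) = 178.6 × (1 − e^(−1.539)) = 178.6 × 0.7855 ≈ 140 mg/L

140 mg/L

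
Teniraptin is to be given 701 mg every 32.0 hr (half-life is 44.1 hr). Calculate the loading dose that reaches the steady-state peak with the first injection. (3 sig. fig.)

1770 mg

k = ln 2 / 44.1 = 0.01572 hr⁻¹
Accumulation ratio R = 1 / (1 − e^(−kτ)) = 1 / (1 − e^(−0.01572×32.0)) = 1 / (1 − 0.6047) = 2.530
Loading dose = maintenance dose × R = 701 × 2.530 ≈ 1770 mg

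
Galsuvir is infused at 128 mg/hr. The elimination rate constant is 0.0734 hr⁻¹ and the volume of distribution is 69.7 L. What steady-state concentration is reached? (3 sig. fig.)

CL = k · V = 0.0734 × 69.7 = 5.116 L/hr
Css = rate / CL = 128 / 5.116 ≈ 25.0 mg/L

25.0 mg/L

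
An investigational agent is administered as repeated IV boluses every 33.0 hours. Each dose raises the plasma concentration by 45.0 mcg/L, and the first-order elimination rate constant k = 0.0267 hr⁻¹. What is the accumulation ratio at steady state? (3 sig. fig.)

Fraction remaining after one interval: e^(−kτ) = e^(−0.02670 × 33.0) = 0.4143
R = 1 / (1 − 0.4143) = 1 / 0.5857 ≈ 1.71

1.71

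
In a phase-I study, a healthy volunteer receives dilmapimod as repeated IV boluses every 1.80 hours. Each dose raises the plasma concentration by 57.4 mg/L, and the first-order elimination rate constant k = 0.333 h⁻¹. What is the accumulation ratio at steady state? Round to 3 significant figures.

Fraction remaining after one interval: e^(−kτ) = e^(−0.3330 × 1.80) = 0.5491
R = 1 / (1 − 0.5491) = 1 / 0.4509 ≈ 2.22

2.22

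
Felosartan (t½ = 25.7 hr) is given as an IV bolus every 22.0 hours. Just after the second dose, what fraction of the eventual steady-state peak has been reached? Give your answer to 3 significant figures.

k = ln 2 / 25.7 = 0.02697 hr⁻¹
f_n = 1 − e^(−nkτ) = 1 − e^(−2 × 0.02697 × 22.0) = 1 − e^(−1.187) = 1 − 0.3052 ≈ 0.695

0.695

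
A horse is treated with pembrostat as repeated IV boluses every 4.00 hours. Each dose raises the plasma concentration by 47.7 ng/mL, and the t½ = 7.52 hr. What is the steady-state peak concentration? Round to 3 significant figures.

k = ln 2 / 7.52 = 0.09217 hr⁻¹
Fraction remaining after one interval: e^(−kτ) = e^(−0.09217 × 4.00) = 0.6916
R = 1 / (1 − 0.6916) = 3.243
Css,max = 47.7 × 3.243 ≈ 155 ng/mL

155 ng/mL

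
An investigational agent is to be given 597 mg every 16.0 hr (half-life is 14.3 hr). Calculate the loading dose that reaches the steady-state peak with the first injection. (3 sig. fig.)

1110 mg

k = ln 2 / 14.3 = 0.04847 hr⁻¹
Accumulation ratio R = 1 / (1 − e^(−kτ)) = 1 / (1 − e^(−0.04847×16.0)) = 1 / (1 − 0.4605) = 1.853
Loading dose = maintenance dose × R = 597 × 1.853 ≈ 1110 mg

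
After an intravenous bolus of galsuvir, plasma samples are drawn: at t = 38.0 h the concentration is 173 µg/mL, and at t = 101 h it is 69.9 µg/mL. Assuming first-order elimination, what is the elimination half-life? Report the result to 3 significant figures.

k = ln(C₁/C₂) / (t₂ − t₁) = ln(173/69.9) / (101 − 38.0)
  = 0.9062 / 63.00 = 0.01438 h⁻¹
t½ = ln 2 / k = ln 2 / 0.01438 ≈ 48.2 hours

48.2 hours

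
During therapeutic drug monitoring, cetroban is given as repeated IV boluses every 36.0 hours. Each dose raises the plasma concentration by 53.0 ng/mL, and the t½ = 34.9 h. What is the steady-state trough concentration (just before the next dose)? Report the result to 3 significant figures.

k = ln 2 / 34.9 = 0.01986 h⁻¹
Fraction remaining after one interval: e^(−kτ) = e^(−0.01986 × 36.0) = 0.4892
R = 1 / (1 − 0.4892) = 1.958
Css,max = 53.0 × 1.958 = 103.8 ng/mL
Css,min = Css,max × e^(−kτ) = 103.8 × 0.4892 ≈ 50.8 ng/mL

50.8 ng/mL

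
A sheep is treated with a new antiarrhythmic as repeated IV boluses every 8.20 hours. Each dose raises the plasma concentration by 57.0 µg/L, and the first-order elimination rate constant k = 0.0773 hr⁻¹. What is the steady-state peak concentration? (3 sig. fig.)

Fraction remaining after one interval: e^(−kτ) = e^(−0.07730 × 8.20) = 0.5305
R = 1 / (1 − 0.5305) = 2.130
Css,max = 57.0 × 2.130 ≈ 121 µg/L

121 µg/L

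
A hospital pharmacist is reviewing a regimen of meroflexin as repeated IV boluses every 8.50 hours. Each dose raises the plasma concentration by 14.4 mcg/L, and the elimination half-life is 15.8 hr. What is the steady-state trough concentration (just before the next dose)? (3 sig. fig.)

31.9 mcg/L

k = ln 2 / 15.8 = 0.04387 hr⁻¹
Fraction remaining after one interval: e^(−kτ) = e^(−0.04387 × 8.50) = 0.6887
R = 1 / (1 − 0.6887) = 3.213
Css,max = 14.4 × 3.213 = 46.26 mcg/L
Css,min = Css,max × e^(−kτ) = 46.26 × 0.6887 ≈ 31.9 mcg/L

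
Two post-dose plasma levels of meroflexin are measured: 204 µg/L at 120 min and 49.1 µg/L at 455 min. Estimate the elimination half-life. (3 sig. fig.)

163 minutes

k = ln(C₁/C₂) / (t₂ − t₁) = ln(204/49.1) / (455 − 120)
  = 1.424 / 335.0 = 0.004252 min⁻¹
t½ = ln 2 / k = ln 2 / 0.004252 ≈ 163 minutes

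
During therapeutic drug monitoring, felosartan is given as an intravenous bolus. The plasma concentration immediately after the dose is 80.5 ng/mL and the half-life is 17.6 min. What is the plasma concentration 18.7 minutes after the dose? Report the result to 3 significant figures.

38.5 ng/mL

k = ln 2 / 17.6 = 0.03938 min⁻¹
18.7 min is 1.062 half-lives, so C = 80.5 × (1/2)^1.062 = 80.5 × 0.4788 ≈ 38.5 ng/mL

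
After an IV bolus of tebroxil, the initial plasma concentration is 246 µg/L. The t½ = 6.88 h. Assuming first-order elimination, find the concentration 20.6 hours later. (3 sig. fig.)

k = ln 2 / 6.88 = 0.1007 h⁻¹
20.6 h is 2.994 half-lives, so C = 246 × (1/2)^2.994 = 246 × 0.1255 ≈ 30.9 µg/L

30.9 µg/L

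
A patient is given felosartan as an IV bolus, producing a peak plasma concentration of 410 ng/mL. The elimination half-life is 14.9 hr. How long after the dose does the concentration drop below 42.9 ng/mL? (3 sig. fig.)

48.5 hours

k = ln 2 / 14.9 = 0.04652 hr⁻¹
C(t) = C₀ e^(−kt)  ⇒  t = ln(C₀/C) / k
t = ln(410/42.9) / 0.04652 = 2.257 / 0.04652 ≈ 48.5 hours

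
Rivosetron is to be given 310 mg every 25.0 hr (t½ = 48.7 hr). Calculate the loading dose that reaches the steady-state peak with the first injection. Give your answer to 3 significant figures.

1040 mg

k = ln 2 / 48.7 = 0.01423 hr⁻¹
Accumulation ratio R = 1 / (1 − e^(−kτ)) = 1 / (1 − e^(−0.01423×25.0)) = 1 / (1 − 0.7006) = 3.340
Loading dose = maintenance dose × R = 310 × 3.340 ≈ 1040 mg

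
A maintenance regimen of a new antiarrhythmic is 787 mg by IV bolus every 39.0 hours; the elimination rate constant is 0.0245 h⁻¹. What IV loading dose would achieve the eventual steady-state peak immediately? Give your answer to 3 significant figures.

1280 mg

Accumulation ratio R = 1 / (1 − e^(−kτ)) = 1 / (1 − e^(−0.02450×39.0)) = 1 / (1 − 0.3846) = 1.625
Loading dose = maintenance dose × R = 787 × 1.625 ≈ 1280 mg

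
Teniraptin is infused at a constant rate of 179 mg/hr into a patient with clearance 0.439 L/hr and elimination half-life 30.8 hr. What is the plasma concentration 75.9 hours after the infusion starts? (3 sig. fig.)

Css = rate / CL = 179 / 0.439 = 407.7 µg/mL
k = ln 2 / 30.8 = 0.02250 hr⁻¹
C(t) = Css (1 − e^(−kt)) = 407.7 × (1 − e^(−1.708)) = 407.7 × 0.8188 ≈ 334 µg/mL

334 µg/mL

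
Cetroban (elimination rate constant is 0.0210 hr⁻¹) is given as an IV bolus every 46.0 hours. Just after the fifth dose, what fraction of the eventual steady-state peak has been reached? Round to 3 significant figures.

0.992

f_n = 1 − e^(−nkτ) = 1 − e^(−5 × 0.02100 × 46.0) = 1 − e^(−4.830) = 1 − 0.007987 ≈ 0.992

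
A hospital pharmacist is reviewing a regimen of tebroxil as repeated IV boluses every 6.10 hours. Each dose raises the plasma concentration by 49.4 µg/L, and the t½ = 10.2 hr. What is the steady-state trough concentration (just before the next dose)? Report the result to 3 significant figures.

k = ln 2 / 10.2 = 0.06796 hr⁻¹
Fraction remaining after one interval: e^(−kτ) = e^(−0.06796 × 6.10) = 0.6607
R = 1 / (1 − 0.6607) = 2.947
Css,max = 49.4 × 2.947 = 145.6 µg/L
Css,min = Css,max × e^(−kτ) = 145.6 × 0.6607 ≈ 96.2 µg/L

96.2 µg/L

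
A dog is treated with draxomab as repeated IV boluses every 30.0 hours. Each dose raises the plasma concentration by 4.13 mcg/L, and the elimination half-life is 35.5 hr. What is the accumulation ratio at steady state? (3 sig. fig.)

k = ln 2 / 35.5 = 0.01953 hr⁻¹
Fraction remaining after one interval: e^(−kτ) = e^(−0.01953 × 30.0) = 0.5567
R = 1 / (1 − 0.5567) = 1 / 0.4433 ≈ 2.26

2.26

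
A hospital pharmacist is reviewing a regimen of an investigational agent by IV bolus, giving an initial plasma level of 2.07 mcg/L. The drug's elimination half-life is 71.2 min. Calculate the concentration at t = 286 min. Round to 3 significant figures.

0.128 mcg/L

k = ln 2 / 71.2 = 0.009735 min⁻¹
C(t) = C₀ e^(−kt) = 2.07 × e^(−0.009735 × 286) = 2.07 × e^(−2.784) = 2.07 × 0.06177 ≈ 0.128 mcg/L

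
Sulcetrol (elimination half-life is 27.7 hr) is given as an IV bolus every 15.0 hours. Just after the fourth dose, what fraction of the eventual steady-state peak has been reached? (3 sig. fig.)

k = ln 2 / 27.7 = 0.02502 hr⁻¹
f_n = 1 − e^(−nkτ) = 1 − e^(−4 × 0.02502 × 15.0) = 1 − e^(−1.501) = 1 − 0.2228 ≈ 0.777

0.777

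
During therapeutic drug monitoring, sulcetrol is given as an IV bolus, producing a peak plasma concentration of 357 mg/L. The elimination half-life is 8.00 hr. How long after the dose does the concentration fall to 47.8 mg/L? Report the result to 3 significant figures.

k = ln 2 / 8.00 = 0.08664 hr⁻¹
C(t) = C₀ e^(−kt)  ⇒  t = ln(C₀/C) / k
t = ln(357/47.8) / 0.08664 = 2.011 / 0.08664 ≈ 23.2 hours

23.2 hours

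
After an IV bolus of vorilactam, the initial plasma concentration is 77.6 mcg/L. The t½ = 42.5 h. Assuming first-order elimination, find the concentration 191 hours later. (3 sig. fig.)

3.44 mcg/L

k = ln 2 / 42.5 = 0.01631 h⁻¹
C(t) = C₀ e^(−kt) = 77.6 × e^(−0.01631 × 191) = 77.6 × e^(−3.115) = 77.6 × 0.04437 ≈ 3.44 mcg/L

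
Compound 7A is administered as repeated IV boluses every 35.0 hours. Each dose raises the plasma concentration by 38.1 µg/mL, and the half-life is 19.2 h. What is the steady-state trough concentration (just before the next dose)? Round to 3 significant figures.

15.0 µg/mL

k = ln 2 / 19.2 = 0.03610 h⁻¹
Fraction remaining after one interval: e^(−kτ) = e^(−0.03610 × 35.0) = 0.2826
R = 1 / (1 − 0.2826) = 1.394
Css,max = 38.1 × 1.394 = 53.11 µg/mL
Css,min = Css,max × e^(−kτ) = 53.11 × 0.2826 ≈ 15.0 µg/mL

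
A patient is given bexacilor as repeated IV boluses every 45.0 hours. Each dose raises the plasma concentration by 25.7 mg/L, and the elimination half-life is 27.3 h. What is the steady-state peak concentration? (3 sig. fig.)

k = ln 2 / 27.3 = 0.02539 h⁻¹
Fraction remaining after one interval: e^(−kτ) = e^(−0.02539 × 45.0) = 0.3190
R = 1 / (1 − 0.3190) = 1.468
Css,max = 25.7 × 1.468 ≈ 37.7 mg/L

37.7 mg/L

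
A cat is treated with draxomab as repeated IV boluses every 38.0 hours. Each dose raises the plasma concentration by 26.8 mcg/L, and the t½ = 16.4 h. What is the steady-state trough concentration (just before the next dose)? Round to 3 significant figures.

6.73 mcg/L

k = ln 2 / 16.4 = 0.04227 h⁻¹
Fraction remaining after one interval: e^(−kτ) = e^(−0.04227 × 38.0) = 0.2007
R = 1 / (1 − 0.2007) = 1.251
Css,max = 26.8 × 1.251 = 33.53 mcg/L
Css,min = Css,max × e^(−kτ) = 33.53 × 0.2007 ≈ 6.73 mcg/L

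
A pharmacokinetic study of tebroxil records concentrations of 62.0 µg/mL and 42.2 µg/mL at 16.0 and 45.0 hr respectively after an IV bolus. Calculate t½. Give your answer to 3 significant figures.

k = ln(C₁/C₂) / (t₂ − t₁) = ln(62.0/42.2) / (45.0 − 16.0)
  = 0.3847 / 29.00 = 0.01327 hr⁻¹
t½ = ln 2 / k = ln 2 / 0.01327 ≈ 52.2 hours

52.2 hours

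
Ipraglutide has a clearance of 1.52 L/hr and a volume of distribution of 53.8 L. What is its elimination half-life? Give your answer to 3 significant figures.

k = CL / V = 1.52 / 53.8 = 0.02825 hr⁻¹
t½ = ln 2 / k = ln 2 / 0.02825 ≈ 24.5 hours

24.5 hours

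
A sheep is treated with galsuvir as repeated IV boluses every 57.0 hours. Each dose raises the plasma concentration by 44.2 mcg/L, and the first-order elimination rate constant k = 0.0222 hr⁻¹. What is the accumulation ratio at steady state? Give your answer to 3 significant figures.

Fraction remaining after one interval: e^(−kτ) = e^(−0.02220 × 57.0) = 0.2821
R = 1 / (1 − 0.2821) = 1 / 0.7179 ≈ 1.39

1.39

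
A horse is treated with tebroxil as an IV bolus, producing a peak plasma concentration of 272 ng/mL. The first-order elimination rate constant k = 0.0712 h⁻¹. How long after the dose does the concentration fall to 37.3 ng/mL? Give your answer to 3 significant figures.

27.9 hours

C(t) = C₀ e^(−kt)  ⇒  t = ln(C₀/C) / k
t = ln(272/37.3) / 0.07120 = 1.987 / 0.07120 ≈ 27.9 hours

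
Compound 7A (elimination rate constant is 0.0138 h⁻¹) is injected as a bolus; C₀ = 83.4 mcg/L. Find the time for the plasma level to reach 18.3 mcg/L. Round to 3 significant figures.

110 hours

C(t) = C₀ e^(−kt)  ⇒  t = ln(C₀/C) / k
t = ln(83.4/18.3) / 0.01380 = 1.517 / 0.01380 ≈ 110 hours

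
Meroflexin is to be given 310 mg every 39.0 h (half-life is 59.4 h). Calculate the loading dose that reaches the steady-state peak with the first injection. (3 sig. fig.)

k = ln 2 / 59.4 = 0.01167 h⁻¹
Accumulation ratio R = 1 / (1 − e^(−kτ)) = 1 / (1 − e^(−0.01167×39.0)) = 1 / (1 − 0.6344) = 2.735
Loading dose = maintenance dose × R = 310 × 2.735 ≈ 848 mg

848 mg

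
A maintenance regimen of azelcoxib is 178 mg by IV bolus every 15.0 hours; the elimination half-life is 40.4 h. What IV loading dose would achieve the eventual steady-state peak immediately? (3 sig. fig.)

784 mg

k = ln 2 / 40.4 = 0.01716 h⁻¹
Accumulation ratio R = 1 / (1 − e^(−kτ)) = 1 / (1 − e^(−0.01716×15.0)) = 1 / (1 − 0.7731) = 4.407
Loading dose = maintenance dose × R = 178 × 4.407 ≈ 784 mg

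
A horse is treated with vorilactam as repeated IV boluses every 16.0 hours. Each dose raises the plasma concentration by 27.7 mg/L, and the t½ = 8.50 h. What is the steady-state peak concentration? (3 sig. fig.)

k = ln 2 / 8.50 = 0.08155 h⁻¹
Fraction remaining after one interval: e^(−kτ) = e^(−0.08155 × 16.0) = 0.2712
R = 1 / (1 − 0.2712) = 1.372
Css,max = 27.7 × 1.372 ≈ 38.0 mg/L

38.0 mg/L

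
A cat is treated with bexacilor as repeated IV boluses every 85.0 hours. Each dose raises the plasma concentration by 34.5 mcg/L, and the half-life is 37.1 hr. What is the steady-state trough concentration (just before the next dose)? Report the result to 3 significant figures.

8.86 mcg/L

k = ln 2 / 37.1 = 0.01868 hr⁻¹
Fraction remaining after one interval: e^(−kτ) = e^(−0.01868 × 85.0) = 0.2043
R = 1 / (1 − 0.2043) = 1.257
Css,max = 34.5 × 1.257 = 43.36 mcg/L
Css,min = Css,max × e^(−kτ) = 43.36 × 0.2043 ≈ 8.86 mcg/L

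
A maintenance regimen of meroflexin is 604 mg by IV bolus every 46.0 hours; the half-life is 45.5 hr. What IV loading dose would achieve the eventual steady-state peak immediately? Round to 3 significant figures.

1200 mg

k = ln 2 / 45.5 = 0.01523 hr⁻¹
Accumulation ratio R = 1 / (1 − e^(−kτ)) = 1 / (1 − e^(−0.01523×46.0)) = 1 / (1 − 0.4962) = 1.985
Loading dose = maintenance dose × R = 604 × 1.985 ≈ 1200 mg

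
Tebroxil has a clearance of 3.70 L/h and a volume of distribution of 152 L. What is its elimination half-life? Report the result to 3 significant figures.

k = CL / V = 3.70 / 152 = 0.02434 h⁻¹
t½ = ln 2 / k = ln 2 / 0.02434 ≈ 28.5 hours

28.5 hours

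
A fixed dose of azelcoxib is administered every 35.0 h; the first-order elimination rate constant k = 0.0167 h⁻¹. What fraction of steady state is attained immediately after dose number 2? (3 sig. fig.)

0.689

f_n = 1 − e^(−nkτ) = 1 − e^(−2 × 0.01670 × 35.0) = 1 − e^(−1.169) = 1 − 0.3107 ≈ 0.689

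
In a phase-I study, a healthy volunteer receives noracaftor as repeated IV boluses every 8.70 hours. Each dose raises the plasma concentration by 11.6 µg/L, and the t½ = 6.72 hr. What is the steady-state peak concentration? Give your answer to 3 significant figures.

19.6 µg/L

k = ln 2 / 6.72 = 0.1031 hr⁻¹
Fraction remaining after one interval: e^(−kτ) = e^(−0.1031 × 8.70) = 0.4076
R = 1 / (1 − 0.4076) = 1.688
Css,max = 11.6 × 1.688 ≈ 19.6 µg/L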